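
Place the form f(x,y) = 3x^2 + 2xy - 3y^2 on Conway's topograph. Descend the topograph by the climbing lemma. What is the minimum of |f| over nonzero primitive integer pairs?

river: ρ → (-3,4,2)
river: ρ → (2,4,-3)
river: ρ → (-3,2,3)
river: ρ → (3,4,-2)
river: ρ → (-2,4,3)
river: ρ → (3,2,-3)
closes: descent 0, river 6
min |a| on river = 2

2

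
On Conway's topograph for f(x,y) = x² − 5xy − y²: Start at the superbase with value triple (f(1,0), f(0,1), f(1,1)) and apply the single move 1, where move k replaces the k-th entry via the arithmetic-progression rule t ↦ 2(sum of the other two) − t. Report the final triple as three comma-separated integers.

start (1,-1,-5) = (f(1,0),f(0,1),f(1,1))
replace slot 1: 2·((-1)+(-5)) − 1 = -13 → (-13,-1,-5)

-13,-1,-5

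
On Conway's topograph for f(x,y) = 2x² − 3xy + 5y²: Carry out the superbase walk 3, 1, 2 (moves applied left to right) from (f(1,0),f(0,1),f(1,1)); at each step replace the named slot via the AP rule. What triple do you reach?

start (2,5,4) = (f(1,0),f(0,1),f(1,1))
replace slot 3: 2·(2+5) − 4 = 10 → (2,5,10)
replace slot 1: 2·(5+10) − 2 = 28 → (28,5,10)
replace slot 2: 2·(28+10) − 5 = 71 → (28,71,10)

28,71,10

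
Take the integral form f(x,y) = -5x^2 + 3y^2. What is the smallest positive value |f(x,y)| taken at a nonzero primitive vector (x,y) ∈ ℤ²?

descent: ρ → (3,6,-2)  [lands on river]
river: ρ → (-2,6,3)
closes: descent 1, river 2
min |a| on river = 2

2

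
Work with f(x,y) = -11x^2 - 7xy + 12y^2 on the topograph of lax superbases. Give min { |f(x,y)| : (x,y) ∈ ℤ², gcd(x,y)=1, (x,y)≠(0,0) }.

descent: ρ → (12,7,-11)  [lands on river]
river: ρ → (-11,15,8)
river: ρ → (8,17,-9)
river: ρ → (-9,19,6)
river: ρ → (6,17,-12)
river: ρ → (-12,7,11)
river: ρ → (11,15,-8)
river: ρ → (-8,17,9)
river: ρ → (9,19,-6)
river: ρ → (-6,17,12)
closes: descent 1, river 10
min |a| on river = 6

6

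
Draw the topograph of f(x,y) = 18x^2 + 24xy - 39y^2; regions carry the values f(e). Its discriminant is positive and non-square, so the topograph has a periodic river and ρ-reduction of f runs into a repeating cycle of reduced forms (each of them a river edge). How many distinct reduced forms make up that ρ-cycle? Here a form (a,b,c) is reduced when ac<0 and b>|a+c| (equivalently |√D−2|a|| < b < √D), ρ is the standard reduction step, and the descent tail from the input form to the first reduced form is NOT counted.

D = 3384, ⌊√D⌋ = 58
river: ρ → (-39,54,3)
river: ρ → (3,54,-39)
river: ρ → (-39,24,18)
river: ρ → (18,48,-15)
river: ρ → (-15,42,27)
river: ρ → (27,12,-30)
river: ρ → (-30,48,9)
river: ρ → (9,42,-45)
river: ρ → (-45,48,6)
river: ρ → (6,48,-45)
river: ρ → (-45,42,9)
river: ρ → (9,48,-30)
river: ρ → (-30,12,27)
river: ρ → (27,42,-15)
river: ρ → (-15,48,18)
river: ρ → (18,24,-39)
ρ-cycle length = 16 (tail of 0 descent steps not counted)

16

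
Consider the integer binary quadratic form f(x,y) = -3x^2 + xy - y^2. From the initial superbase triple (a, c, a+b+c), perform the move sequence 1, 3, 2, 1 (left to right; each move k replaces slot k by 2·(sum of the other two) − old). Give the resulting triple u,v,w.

start (-3,-1,-3) = (f(1,0),f(0,1),f(1,1))
replace slot 1: 2·((-1)+(-3)) − (-3) = -5 → (-5,-1,-3)
replace slot 3: 2·((-5)+(-1)) − (-3) = -9 → (-5,-1,-9)
replace slot 2: 2·((-5)+(-9)) − (-1) = -27 → (-5,-27,-9)
replace slot 1: 2·((-27)+(-9)) − (-5) = -67 → (-67,-27,-9)

-67,-27,-9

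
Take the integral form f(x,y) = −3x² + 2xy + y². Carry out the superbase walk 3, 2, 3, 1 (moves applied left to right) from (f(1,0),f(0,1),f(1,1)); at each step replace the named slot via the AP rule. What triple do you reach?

start (-3,1,0) = (f(1,0),f(0,1),f(1,1))
replace slot 3: 2·((-3)+1) − 0 = -4 → (-3,1,-4)
replace slot 2: 2·((-3)+(-4)) − 1 = -15 → (-3,-15,-4)
replace slot 3: 2·((-3)+(-15)) − (-4) = -32 → (-3,-15,-32)
replace slot 1: 2·((-15)+(-32)) − (-3) = -91 → (-91,-15,-32)

-91,-15,-32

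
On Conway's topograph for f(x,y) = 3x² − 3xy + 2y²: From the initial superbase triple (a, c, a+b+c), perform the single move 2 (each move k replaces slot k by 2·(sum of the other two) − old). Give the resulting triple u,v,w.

start (3,2,2) = (f(1,0),f(0,1),f(1,1))
replace slot 2: 2·(3+2) − 2 = 8 → (3,8,2)

3,8,2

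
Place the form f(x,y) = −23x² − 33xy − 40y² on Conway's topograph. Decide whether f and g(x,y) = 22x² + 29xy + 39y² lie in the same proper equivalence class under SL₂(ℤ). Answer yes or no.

D₁ = -2591, D₂ = -2591
f is negative-definite; reduce −f:
−f: translate: b→-13 (≡33 mod 46), so (23,33,40)→(23,-13,30)
−f: reduced (well bottom): (23,-13,30) with a≤c, −a<b≤a
flip sign back: reduced form of f is (-23,13,-30)
g: translate: b→-15 (≡29 mod 44), so (22,29,39)→(22,-15,32)
g: reduced (well bottom): (22,-15,32) with a≤c, −a<b≤a
reduced forms (-23, 13, -30) vs (22, -15, 32) ⇒ inequivalent

no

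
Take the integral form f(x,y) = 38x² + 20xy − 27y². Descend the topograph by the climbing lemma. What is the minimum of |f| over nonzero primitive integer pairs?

river: ρ → (-27,34,31)
river: ρ → (31,28,-30)
river: ρ → (-30,32,29)
river: ρ → (29,26,-33)
river: ρ → (-33,40,22)
river: ρ → (22,48,-25)
river: ρ → (-25,52,18)
river: ρ → (18,56,-19)
river: ρ → (-19,58,15)
river: ρ → (15,62,-11)
river: ρ → (-11,48,50)
river: ρ → (50,52,-9)
river: ρ → (-9,56,38)
river: ρ → (38,20,-27)
closes: descent 0, river 14
min |a| on river = 9

9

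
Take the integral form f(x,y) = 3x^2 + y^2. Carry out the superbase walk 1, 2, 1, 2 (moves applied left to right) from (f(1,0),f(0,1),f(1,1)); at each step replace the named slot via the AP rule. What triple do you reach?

start (3,1,4) = (f(1,0),f(0,1),f(1,1))
replace slot 1: 2·(1+4) − 3 = 7 → (7,1,4)
replace slot 2: 2·(7+4) − 1 = 21 → (7,21,4)
replace slot 1: 2·(21+4) − 7 = 43 → (43,21,4)
replace slot 2: 2·(43+4) − 21 = 73 → (43,73,4)

43,73,4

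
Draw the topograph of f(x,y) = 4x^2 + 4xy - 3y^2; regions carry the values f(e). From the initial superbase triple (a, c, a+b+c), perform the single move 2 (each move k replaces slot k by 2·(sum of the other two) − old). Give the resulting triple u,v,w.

start (4,-3,5) = (f(1,0),f(0,1),f(1,1))
replace slot 2: 2·(4+5) − (-3) = 21 → (4,21,5)

4,21,5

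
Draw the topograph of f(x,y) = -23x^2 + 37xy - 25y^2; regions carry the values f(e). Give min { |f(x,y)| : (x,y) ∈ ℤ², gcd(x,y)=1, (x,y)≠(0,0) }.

translate: b→9 (≡-37 mod 46), so (23,-37,25)→(23,9,11)
flip: (23,9,11)→(11,-9,23)
reduced (well bottom): (11,-9,23) with a≤c, −a<b≤a
well minimum |f| = |-11| = 11 (negative-definite)

11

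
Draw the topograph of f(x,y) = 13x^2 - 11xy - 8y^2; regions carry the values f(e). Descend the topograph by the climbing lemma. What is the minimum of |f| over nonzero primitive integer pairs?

descent: ρ → (-8,11,13)  [lands on river]
river: ρ → (13,15,-6)
river: ρ → (-6,21,4)
river: ρ → (4,19,-11)
river: ρ → (-11,3,12)
river: ρ → (12,21,-2)
river: ρ → (-2,23,1)
river: ρ → (1,23,-2)
river: ρ → (-2,21,12)
river: ρ → (12,3,-11)
river: ρ → (-11,19,4)
river: ρ → (4,21,-6)
river: ρ → (-6,15,13)
river: ρ → (13,11,-8)
river: ρ → (-8,21,3)
river: ρ → (3,21,-8)
closes: descent 1, river 16
min |a| on river = 1

1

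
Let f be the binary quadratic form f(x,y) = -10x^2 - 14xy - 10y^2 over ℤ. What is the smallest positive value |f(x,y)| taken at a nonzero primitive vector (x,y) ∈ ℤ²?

translate: b→-6 (≡14 mod 20), so (10,14,10)→(10,-6,6)
flip: (10,-6,6)→(6,6,10)
reduced (well bottom): (6,6,10) with a≤c, −a<b≤a
well minimum |f| = |-6| = 6 (negative-definite)

6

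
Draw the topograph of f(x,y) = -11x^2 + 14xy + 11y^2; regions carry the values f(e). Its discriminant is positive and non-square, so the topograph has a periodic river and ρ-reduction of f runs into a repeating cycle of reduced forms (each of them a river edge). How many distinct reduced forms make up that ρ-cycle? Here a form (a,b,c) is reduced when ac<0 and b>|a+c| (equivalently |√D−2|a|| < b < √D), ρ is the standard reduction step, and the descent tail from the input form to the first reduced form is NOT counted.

D = 680, ⌊√D⌋ = 26
river: ρ → (11,8,-14)
river: ρ → (-14,20,5)
river: ρ → (5,20,-14)
river: ρ → (-14,8,11)
river: ρ → (11,14,-11)
river: ρ → (-11,8,14)
river: ρ → (14,20,-5)
river: ρ → (-5,20,14)
river: ρ → (14,8,-11)
river: ρ → (-11,14,11)
ρ-cycle length = 10 (tail of 0 descent steps not counted)

10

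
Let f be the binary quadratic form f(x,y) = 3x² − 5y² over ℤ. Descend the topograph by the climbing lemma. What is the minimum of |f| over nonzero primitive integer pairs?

descent: ρ → (-5,0,3)
descent: ρ → (3,6,-2)  [lands on river]
river: ρ → (-2,6,3)
closes: descent 2, river 2
min |a| on river = 2

2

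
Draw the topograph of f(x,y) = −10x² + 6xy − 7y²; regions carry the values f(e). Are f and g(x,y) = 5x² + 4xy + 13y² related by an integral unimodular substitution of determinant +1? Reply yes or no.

D₁ = -244, D₂ = -244
f is negative-definite; reduce −f:
−f: flip: (10,-6,7)→(7,6,10)
−f: reduced (well bottom): (7,6,10) with a≤c, −a<b≤a
flip sign back: reduced form of f is (-7,-6,-10)
g: reduced (well bottom): (5,4,13) with a≤c, −a<b≤a
reduced forms (-7, -6, -10) vs (5, 4, 13) ⇒ inequivalent

no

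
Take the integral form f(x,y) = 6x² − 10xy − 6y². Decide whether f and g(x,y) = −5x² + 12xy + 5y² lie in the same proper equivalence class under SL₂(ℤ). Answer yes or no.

D₁ = 244, D₂ = 244
river cycle of f (length 6): (-6, 10, 6), (6, 14, -2), (-2, 14, 6), (6, 10, -6), (-6, 14, 2), (2, 14, -6)
river cycle of g (length 22): (5, 8, -9), (-9, 10, 4), (4, 14, -3), (-3, 10, 12), (12, 14, -1), (-1, 14, 12), (12, 10, -3), (-3, 14, 4), (4, 10, -9), (-9, 8, 5), … (12 more)
cycles differ ⇒ inequivalent

no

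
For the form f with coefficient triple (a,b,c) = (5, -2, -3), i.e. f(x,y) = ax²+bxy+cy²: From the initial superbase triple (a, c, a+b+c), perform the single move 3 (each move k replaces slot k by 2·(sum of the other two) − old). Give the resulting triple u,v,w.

start (5,-3,0) = (f(1,0),f(0,1),f(1,1))
replace slot 3: 2·(5+(-3)) − 0 = 4 → (5,-3,4)

5,-3,4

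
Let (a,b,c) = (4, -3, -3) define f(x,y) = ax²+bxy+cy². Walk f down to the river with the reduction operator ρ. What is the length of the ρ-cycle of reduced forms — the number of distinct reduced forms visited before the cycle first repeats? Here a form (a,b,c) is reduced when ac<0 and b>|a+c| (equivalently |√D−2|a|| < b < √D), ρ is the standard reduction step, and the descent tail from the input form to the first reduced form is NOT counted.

D = 57, ⌊√D⌋ = 7
descent: ρ → (-3,3,4)  [lands on river]
river: ρ → (4,5,-2)
river: ρ → (-2,7,1)
river: ρ → (1,7,-2)
river: ρ → (-2,5,4)
river: ρ → (4,3,-3)
ρ-cycle length = 6 (tail of 1 descent step not counted)

6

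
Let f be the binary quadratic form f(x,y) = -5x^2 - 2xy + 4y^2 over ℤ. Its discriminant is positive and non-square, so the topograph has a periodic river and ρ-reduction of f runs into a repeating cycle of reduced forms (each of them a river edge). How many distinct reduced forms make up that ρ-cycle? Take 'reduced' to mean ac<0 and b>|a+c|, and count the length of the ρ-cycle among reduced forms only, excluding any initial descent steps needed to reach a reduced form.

D = 84, ⌊√D⌋ = 9
descent: ρ → (4,2,-5)  [lands on river]
river: ρ → (-5,8,1)
river: ρ → (1,8,-5)
river: ρ → (-5,2,4)
river: ρ → (4,6,-3)
river: ρ → (-3,6,4)
ρ-cycle length = 6 (tail of 1 descent step not counted)

6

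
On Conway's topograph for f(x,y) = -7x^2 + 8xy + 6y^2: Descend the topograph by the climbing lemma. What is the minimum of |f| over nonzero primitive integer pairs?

river: ρ → (6,4,-9)
river: ρ → (-9,14,1)
river: ρ → (1,14,-9)
river: ρ → (-9,4,6)
river: ρ → (6,8,-7)
river: ρ → (-7,6,7)
river: ρ → (7,8,-6)
river: ρ → (-6,4,9)
river: ρ → (9,14,-1)
river: ρ → (-1,14,9)
river: ρ → (9,4,-6)
river: ρ → (-6,8,7)
river: ρ → (7,6,-7)
river: ρ → (-7,8,6)
closes: descent 0, river 14
min |a| on river = 1

1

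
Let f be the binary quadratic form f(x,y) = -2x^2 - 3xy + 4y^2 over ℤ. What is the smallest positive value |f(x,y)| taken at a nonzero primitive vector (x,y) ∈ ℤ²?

descent: ρ → (4,3,-2)  [lands on river]
river: ρ → (-2,5,2)
river: ρ → (2,3,-4)
river: ρ → (-4,5,1)
river: ρ → (1,5,-4)
river: ρ → (-4,3,2)
river: ρ → (2,5,-2)
river: ρ → (-2,3,4)
river: ρ → (4,5,-1)
river: ρ → (-1,5,4)
closes: descent 1, river 10
min |a| on river = 1

1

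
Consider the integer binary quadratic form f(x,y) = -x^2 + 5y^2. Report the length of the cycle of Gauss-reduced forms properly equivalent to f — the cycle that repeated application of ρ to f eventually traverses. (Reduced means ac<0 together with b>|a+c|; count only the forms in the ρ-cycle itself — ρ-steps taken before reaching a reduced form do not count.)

D = 20, ⌊√D⌋ = 4
descent: ρ → (5,0,-1)
descent: ρ → (-1,4,1)  [lands on river]
river: ρ → (1,4,-1)
ρ-cycle length = 2 (tail of 2 descent steps not counted)

2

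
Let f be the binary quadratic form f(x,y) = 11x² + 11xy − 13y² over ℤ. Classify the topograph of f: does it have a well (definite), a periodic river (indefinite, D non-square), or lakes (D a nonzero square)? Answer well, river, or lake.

D = b²−4ac = 11² − 4·11·(-13) = 693
D > 0 non-square ⇒ indefinite ⇒ periodic river

river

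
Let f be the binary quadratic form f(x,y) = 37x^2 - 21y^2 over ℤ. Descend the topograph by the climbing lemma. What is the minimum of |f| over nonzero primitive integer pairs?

descent: ρ → (-21,42,16)  [lands on river]
river: ρ → (16,54,-3)
river: ρ → (-3,54,16)
river: ρ → (16,42,-21)
closes: descent 1, river 4
min |a| on river = 3

3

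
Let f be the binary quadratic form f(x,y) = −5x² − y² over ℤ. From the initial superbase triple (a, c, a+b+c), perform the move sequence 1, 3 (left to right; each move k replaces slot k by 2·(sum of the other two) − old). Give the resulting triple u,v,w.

start (-5,-1,-6) = (f(1,0),f(0,1),f(1,1))
replace slot 1: 2·((-1)+(-6)) − (-5) = -9 → (-9,-1,-6)
replace slot 3: 2·((-9)+(-1)) − (-6) = -14 → (-9,-1,-14)

-9,-1,-14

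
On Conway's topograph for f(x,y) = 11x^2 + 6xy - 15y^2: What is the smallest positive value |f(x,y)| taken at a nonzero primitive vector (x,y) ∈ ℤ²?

river: ρ → (-15,24,2)
river: ρ → (2,24,-15)
river: ρ → (-15,6,11)
river: ρ → (11,16,-10)
river: ρ → (-10,24,3)
river: ρ → (3,24,-10)
river: ρ → (-10,16,11)
river: ρ → (11,6,-15)
closes: descent 0, river 8
min |a| on river = 2

2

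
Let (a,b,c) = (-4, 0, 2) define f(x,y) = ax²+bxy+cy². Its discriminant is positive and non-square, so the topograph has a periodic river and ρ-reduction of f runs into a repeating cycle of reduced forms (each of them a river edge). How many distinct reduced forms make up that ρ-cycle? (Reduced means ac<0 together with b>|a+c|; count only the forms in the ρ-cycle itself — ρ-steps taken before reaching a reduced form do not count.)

D = 32, ⌊√D⌋ = 5
descent: ρ → (2,4,-2)  [lands on river]
river: ρ → (-2,4,2)
ρ-cycle length = 2 (tail of 1 descent step not counted)

2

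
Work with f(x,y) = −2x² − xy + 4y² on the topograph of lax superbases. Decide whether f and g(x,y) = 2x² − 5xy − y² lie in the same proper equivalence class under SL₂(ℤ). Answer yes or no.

D₁ = 33, D₂ = 33
river cycle of f (length 4): (-2, 3, 3), (3, 3, -2), (-2, 5, 1), (1, 5, -2)
river cycle of g (length 4): (-1, 5, 2), (2, 3, -3), (-3, 3, 2), (2, 5, -1)
cycles differ ⇒ inequivalent

no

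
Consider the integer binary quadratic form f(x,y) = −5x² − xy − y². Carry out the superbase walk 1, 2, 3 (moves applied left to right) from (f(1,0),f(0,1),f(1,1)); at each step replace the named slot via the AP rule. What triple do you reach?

start (-5,-1,-7) = (f(1,0),f(0,1),f(1,1))
replace slot 1: 2·((-1)+(-7)) − (-5) = -11 → (-11,-1,-7)
replace slot 2: 2·((-11)+(-7)) − (-1) = -35 → (-11,-35,-7)
replace slot 3: 2·((-11)+(-35)) − (-7) = -85 → (-11,-35,-85)

-11,-35,-85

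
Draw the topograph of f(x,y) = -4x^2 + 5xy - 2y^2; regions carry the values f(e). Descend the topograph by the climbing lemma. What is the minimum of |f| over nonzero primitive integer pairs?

translate: b→3 (≡-5 mod 8), so (4,-5,2)→(4,3,1)
flip: (4,3,1)→(1,-3,4)
translate: b→1 (≡-3 mod 2), so (1,-3,4)→(1,1,2)
reduced (well bottom): (1,1,2) with a≤c, −a<b≤a
well minimum |f| = |-1| = 1 (negative-definite)

1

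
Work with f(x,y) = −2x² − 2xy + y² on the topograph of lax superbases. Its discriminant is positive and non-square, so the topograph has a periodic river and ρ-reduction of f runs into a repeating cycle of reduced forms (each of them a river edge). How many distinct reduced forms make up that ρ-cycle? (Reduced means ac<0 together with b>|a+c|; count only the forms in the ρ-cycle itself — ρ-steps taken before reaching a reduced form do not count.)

D = 12, ⌊√D⌋ = 3
descent: ρ → (1,2,-2)  [lands on river]
river: ρ → (-2,2,1)
ρ-cycle length = 2 (tail of 1 descent step not counted)

2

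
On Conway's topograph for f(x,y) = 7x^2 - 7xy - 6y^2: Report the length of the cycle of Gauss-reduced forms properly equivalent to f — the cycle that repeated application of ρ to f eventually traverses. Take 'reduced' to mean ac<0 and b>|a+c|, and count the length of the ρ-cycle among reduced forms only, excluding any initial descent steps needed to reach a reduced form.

D = 217, ⌊√D⌋ = 14
descent: ρ → (-6,7,7)  [lands on river]
river: ρ → (7,7,-6)
river: ρ → (-6,5,8)
river: ρ → (8,11,-3)
river: ρ → (-3,13,4)
river: ρ → (4,11,-6)
river: ρ → (-6,13,2)
river: ρ → (2,11,-12)
river: ρ → (-12,13,1)
river: ρ → (1,13,-12)
river: ρ → (-12,11,2)
river: ρ → (2,13,-6)
river: ρ → (-6,11,4)
river: ρ → (4,13,-3)
river: ρ → (-3,11,8)
river: ρ → (8,5,-6)
ρ-cycle length = 16 (tail of 1 descent step not counted)

16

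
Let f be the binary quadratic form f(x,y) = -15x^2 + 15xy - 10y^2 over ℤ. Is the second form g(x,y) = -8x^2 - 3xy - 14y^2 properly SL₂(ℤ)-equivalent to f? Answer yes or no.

D₁ = -375, D₂ = -439
discriminants differ ⇒ not SL₂(ℤ)-equivalent

no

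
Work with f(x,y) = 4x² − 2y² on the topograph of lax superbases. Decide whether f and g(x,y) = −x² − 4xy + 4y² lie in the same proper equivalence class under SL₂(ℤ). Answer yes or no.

D₁ = 32, D₂ = 32
river cycle of f (length 2): (-2, 4, 2), (2, 4, -2)
river cycle of g (length 2): (4, 4, -1), (-1, 4, 4)
cycles differ ⇒ inequivalent

no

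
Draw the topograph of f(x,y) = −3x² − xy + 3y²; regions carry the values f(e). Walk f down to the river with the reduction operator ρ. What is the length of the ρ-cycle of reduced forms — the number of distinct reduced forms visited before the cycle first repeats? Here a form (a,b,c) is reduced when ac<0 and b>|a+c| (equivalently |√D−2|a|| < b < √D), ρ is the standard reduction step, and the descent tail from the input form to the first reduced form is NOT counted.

D = 37, ⌊√D⌋ = 6
descent: ρ → (3,1,-3)  [lands on river]
river: ρ → (-3,5,1)
river: ρ → (1,5,-3)
river: ρ → (-3,1,3)
river: ρ → (3,5,-1)
river: ρ → (-1,5,3)
ρ-cycle length = 6 (tail of 1 descent step not counted)

6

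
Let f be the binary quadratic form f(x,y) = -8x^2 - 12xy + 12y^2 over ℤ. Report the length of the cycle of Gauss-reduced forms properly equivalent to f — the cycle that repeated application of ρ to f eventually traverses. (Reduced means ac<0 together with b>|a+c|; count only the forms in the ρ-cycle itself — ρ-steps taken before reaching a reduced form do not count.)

D = 528, ⌊√D⌋ = 22
descent: ρ → (12,12,-8)  [lands on river]
river: ρ → (-8,20,4)
river: ρ → (4,20,-8)
river: ρ → (-8,12,12)
ρ-cycle length = 4 (tail of 1 descent step not counted)

4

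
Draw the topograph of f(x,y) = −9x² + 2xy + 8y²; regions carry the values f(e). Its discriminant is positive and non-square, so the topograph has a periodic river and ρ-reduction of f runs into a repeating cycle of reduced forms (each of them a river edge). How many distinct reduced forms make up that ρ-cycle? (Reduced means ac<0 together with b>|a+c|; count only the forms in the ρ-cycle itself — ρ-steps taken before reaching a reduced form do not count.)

D = 292, ⌊√D⌋ = 17
river: ρ → (8,14,-3)
river: ρ → (-3,16,3)
river: ρ → (3,14,-8)
river: ρ → (-8,2,9)
river: ρ → (9,16,-1)
river: ρ → (-1,16,9)
river: ρ → (9,2,-8)
river: ρ → (-8,14,3)
river: ρ → (3,16,-3)
river: ρ → (-3,14,8)
river: ρ → (8,2,-9)
river: ρ → (-9,16,1)
river: ρ → (1,16,-9)
river: ρ → (-9,2,8)
ρ-cycle length = 14 (tail of 0 descent steps not counted)

14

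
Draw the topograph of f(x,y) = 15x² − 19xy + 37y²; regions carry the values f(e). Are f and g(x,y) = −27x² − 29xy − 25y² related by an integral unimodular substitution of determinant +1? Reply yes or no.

D₁ = -1859, D₂ = -1859
f: translate: b→11 (≡-19 mod 30), so (15,-19,37)→(15,11,33)
f: reduced (well bottom): (15,11,33) with a≤c, −a<b≤a
g is negative-definite; reduce −g:
−g: translate: b→-25 (≡29 mod 54), so (27,29,25)→(27,-25,23)
−g: flip: (27,-25,23)→(23,25,27)
−g: translate: b→-21 (≡25 mod 46), so (23,25,27)→(23,-21,25)
−g: reduced (well bottom): (23,-21,25) with a≤c, −a<b≤a
flip sign back: reduced form of g is (-23,21,-25)
reduced forms (15, 11, 33) vs (-23, 21, -25) ⇒ inequivalent

no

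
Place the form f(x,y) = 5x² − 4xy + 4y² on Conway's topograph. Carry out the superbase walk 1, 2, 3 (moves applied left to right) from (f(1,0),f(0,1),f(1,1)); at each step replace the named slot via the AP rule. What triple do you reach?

start (5,4,5) = (f(1,0),f(0,1),f(1,1))
replace slot 1: 2·(4+5) − 5 = 13 → (13,4,5)
replace slot 2: 2·(13+5) − 4 = 32 → (13,32,5)
replace slot 3: 2·(13+32) − 5 = 85 → (13,32,85)

13,32,85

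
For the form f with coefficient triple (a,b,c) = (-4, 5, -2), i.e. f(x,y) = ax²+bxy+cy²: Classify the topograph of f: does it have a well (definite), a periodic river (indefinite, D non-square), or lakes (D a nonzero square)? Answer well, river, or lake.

D = b²−4ac = 5² − 4·(-4)·(-2) = -7
D < 0 ⇒ definite ⇒ every region one sign ⇒ single well

well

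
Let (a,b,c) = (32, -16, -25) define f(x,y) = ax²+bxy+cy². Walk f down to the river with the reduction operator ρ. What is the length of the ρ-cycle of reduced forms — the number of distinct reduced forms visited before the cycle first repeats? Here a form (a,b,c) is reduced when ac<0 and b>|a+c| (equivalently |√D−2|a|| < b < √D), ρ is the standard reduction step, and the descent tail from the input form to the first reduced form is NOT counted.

D = 3456, ⌊√D⌋ = 58
descent: ρ → (-25,16,32)  [lands on river]
river: ρ → (32,48,-9)
river: ρ → (-9,42,47)
river: ρ → (47,52,-4)
river: ρ → (-4,52,47)
river: ρ → (47,42,-9)
river: ρ → (-9,48,32)
river: ρ → (32,16,-25)
river: ρ → (-25,34,23)
river: ρ → (23,58,-1)
river: ρ → (-1,58,23)
river: ρ → (23,34,-25)
ρ-cycle length = 12 (tail of 1 descent step not counted)

12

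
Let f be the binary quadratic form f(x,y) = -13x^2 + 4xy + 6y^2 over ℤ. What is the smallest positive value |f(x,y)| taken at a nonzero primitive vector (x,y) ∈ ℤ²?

descent: ρ → (6,8,-11)  [lands on river]
river: ρ → (-11,14,3)
river: ρ → (3,16,-6)
river: ρ → (-6,8,11)
river: ρ → (11,14,-3)
river: ρ → (-3,16,6)
closes: descent 1, river 6
min |a| on river = 3

3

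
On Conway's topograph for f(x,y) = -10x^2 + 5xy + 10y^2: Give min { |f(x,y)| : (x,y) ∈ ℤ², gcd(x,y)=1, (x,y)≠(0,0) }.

river: ρ → (10,15,-5)
river: ρ → (-5,15,10)
river: ρ → (10,5,-10)
river: ρ → (-10,15,5)
river: ρ → (5,15,-10)
river: ρ → (-10,5,10)
closes: descent 0, river 6
min |a| on river = 5

5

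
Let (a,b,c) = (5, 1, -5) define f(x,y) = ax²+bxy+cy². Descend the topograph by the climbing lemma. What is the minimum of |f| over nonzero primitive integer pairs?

river: ρ → (-5,9,1)
river: ρ → (1,9,-5)
river: ρ → (-5,1,5)
river: ρ → (5,9,-1)
river: ρ → (-1,9,5)
river: ρ → (5,1,-5)
closes: descent 0, river 6
min |a| on river = 1

1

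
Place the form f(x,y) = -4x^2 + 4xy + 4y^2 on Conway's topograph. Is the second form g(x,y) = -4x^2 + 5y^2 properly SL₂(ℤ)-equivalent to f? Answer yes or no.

D₁ = 80, D₂ = 80
river cycle of f (length 2): (4, 4, -4), (-4, 4, 4)
river cycle of g (length 2): (-4, 8, 1), (1, 8, -4)
cycles differ ⇒ inequivalent

no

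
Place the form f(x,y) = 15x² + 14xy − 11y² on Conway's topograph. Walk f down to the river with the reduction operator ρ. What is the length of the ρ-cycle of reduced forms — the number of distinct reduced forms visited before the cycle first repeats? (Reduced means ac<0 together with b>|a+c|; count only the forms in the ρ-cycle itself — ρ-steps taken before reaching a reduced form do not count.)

D = 856, ⌊√D⌋ = 29
river: ρ → (-11,8,18)
river: ρ → (18,28,-1)
river: ρ → (-1,28,18)
river: ρ → (18,8,-11)
river: ρ → (-11,14,15)
river: ρ → (15,16,-10)
river: ρ → (-10,24,7)
river: ρ → (7,18,-19)
river: ρ → (-19,20,6)
river: ρ → (6,28,-3)
river: ρ → (-3,26,15)
river: ρ → (15,4,-14)
river: ρ → (-14,24,5)
river: ρ → (5,26,-9)
river: ρ → (-9,28,2)
river: ρ → (2,28,-9)
river: ρ → (-9,26,5)
river: ρ → (5,24,-14)
river: ρ → (-14,4,15)
river: ρ → (15,26,-3)
river: ρ → (-3,28,6)
river: ρ → (6,20,-19)
river: ρ → (-19,18,7)
river: ρ → (7,24,-10)
river: ρ → (-10,16,15)
river: ρ → (15,14,-11)
ρ-cycle length = 26 (tail of 0 descent steps not counted)

26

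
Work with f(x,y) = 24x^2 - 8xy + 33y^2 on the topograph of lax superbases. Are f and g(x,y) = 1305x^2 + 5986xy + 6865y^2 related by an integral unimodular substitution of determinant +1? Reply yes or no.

D₁ = -3104, D₂ = -3104
f: reduced (well bottom): (24,-8,33) with a≤c, −a<b≤a
g: translate: b→766 (≡5986 mod 2610), so (1305,5986,6865)→(1305,766,113)
g: flip: (1305,766,113)→(113,-766,1305)
g: translate: b→-88 (≡-766 mod 226), so (113,-766,1305)→(113,-88,24)
g: flip: (113,-88,24)→(24,88,113)
g: translate: b→-8 (≡88 mod 48), so (24,88,113)→(24,-8,33)
g: reduced (well bottom): (24,-8,33) with a≤c, −a<b≤a
reduced forms (24, -8, 33) vs (24, -8, 33) ⇒ equivalent

yes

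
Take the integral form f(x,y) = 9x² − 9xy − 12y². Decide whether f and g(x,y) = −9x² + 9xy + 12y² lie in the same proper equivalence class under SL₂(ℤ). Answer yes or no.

D₁ = 513, D₂ = 513
river cycle of f (length 6): (-12, 9, 9), (9, 9, -12), (-12, 15, 6), (6, 21, -3), (-3, 21, 6), (6, 15, -12)
river cycle of g (length 6): (12, 15, -6), (-6, 21, 3), (3, 21, -6), (-6, 15, 12), (12, 9, -9), (-9, 9, 12)
cycles differ ⇒ inequivalent

no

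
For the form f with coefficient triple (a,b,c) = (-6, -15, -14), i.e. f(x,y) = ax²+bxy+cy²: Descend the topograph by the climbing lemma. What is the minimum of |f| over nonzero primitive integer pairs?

translate: b→3 (≡15 mod 12), so (6,15,14)→(6,3,5)
flip: (6,3,5)→(5,-3,6)
reduced (well bottom): (5,-3,6) with a≤c, −a<b≤a
well minimum |f| = |-5| = 5 (negative-definite)

5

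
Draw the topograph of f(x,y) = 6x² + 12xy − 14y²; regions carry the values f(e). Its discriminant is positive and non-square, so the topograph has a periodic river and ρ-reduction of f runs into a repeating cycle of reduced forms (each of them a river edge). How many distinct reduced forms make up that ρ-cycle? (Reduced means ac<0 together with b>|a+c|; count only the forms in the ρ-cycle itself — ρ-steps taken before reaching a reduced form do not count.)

D = 480, ⌊√D⌋ = 21
river: ρ → (-14,16,4)
river: ρ → (4,16,-14)
river: ρ → (-14,12,6)
river: ρ → (6,12,-14)
ρ-cycle length = 4 (tail of 0 descent steps not counted)

4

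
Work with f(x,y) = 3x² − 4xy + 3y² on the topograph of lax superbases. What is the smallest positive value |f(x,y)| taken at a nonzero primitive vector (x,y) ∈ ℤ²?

translate: b→2 (≡-4 mod 6), so (3,-4,3)→(3,2,2)
flip: (3,2,2)→(2,-2,3)
translate: b→2 (≡-2 mod 4), so (2,-2,3)→(2,2,3)
reduced (well bottom): (2,2,3) with a≤c, −a<b≤a
well minimum = a = 2

2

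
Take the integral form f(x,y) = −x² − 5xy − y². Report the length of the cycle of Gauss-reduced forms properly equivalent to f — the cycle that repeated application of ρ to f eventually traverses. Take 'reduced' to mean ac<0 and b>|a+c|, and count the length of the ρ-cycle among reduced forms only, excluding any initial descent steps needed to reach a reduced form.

D = 21, ⌊√D⌋ = 4
descent: ρ → (-1,3,3)  [lands on river]
river: ρ → (3,3,-1)
ρ-cycle length = 2 (tail of 1 descent step not counted)

2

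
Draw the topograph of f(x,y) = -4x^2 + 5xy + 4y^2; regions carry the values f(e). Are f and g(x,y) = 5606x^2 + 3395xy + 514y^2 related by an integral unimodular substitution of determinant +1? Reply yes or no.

D₁ = 89, D₂ = 89
river cycle of f (length 14): (4, 3, -5), (-5, 7, 2), (2, 9, -1), (-1, 9, 2), (2, 7, -5), (-5, 3, 4), (4, 5, -4), (-4, 3, 5), (5, 7, -2), (-2, 9, 1), … (4 more)
river cycle of g (length 14): (4, 3, -5), (-5, 7, 2), (2, 9, -1), (-1, 9, 2), (2, 7, -5), (-5, 3, 4), (4, 5, -4), (-4, 3, 5), (5, 7, -2), (-2, 9, 1), … (4 more)
cycles coincide ⇒ equivalent

yes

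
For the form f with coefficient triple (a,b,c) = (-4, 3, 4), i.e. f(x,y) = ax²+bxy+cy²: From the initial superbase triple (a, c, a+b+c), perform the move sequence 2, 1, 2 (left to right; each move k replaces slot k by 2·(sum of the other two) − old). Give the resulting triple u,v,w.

start (-4,4,3) = (f(1,0),f(0,1),f(1,1))
replace slot 2: 2·((-4)+3) − 4 = -6 → (-4,-6,3)
replace slot 1: 2·((-6)+3) − (-4) = -2 → (-2,-6,3)
replace slot 2: 2·((-2)+3) − (-6) = 8 → (-2,8,3)

-2,8,3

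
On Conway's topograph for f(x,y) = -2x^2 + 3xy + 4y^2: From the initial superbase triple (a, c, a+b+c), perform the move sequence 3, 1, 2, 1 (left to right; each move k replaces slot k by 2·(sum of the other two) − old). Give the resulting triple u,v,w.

start (-2,4,5) = (f(1,0),f(0,1),f(1,1))
replace slot 3: 2·((-2)+4) − 5 = -1 → (-2,4,-1)
replace slot 1: 2·(4+(-1)) − (-2) = 8 → (8,4,-1)
replace slot 2: 2·(8+(-1)) − 4 = 10 → (8,10,-1)
replace slot 1: 2·(10+(-1)) − 8 = 10 → (10,10,-1)

10,10,-1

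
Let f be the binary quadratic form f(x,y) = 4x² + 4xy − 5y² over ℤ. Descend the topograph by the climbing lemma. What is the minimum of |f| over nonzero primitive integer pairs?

river: ρ → (-5,6,3)
river: ρ → (3,6,-5)
river: ρ → (-5,4,4)
river: ρ → (4,4,-5)
closes: descent 0, river 4
min |a| on river = 3

3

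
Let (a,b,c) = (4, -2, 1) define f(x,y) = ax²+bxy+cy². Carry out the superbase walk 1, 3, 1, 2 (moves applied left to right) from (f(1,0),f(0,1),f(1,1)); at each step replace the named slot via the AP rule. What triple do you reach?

start (4,1,3) = (f(1,0),f(0,1),f(1,1))
replace slot 1: 2·(1+3) − 4 = 4 → (4,1,3)
replace slot 3: 2·(4+1) − 3 = 7 → (4,1,7)
replace slot 1: 2·(1+7) − 4 = 12 → (12,1,7)
replace slot 2: 2·(12+7) − 1 = 37 → (12,37,7)

12,37,7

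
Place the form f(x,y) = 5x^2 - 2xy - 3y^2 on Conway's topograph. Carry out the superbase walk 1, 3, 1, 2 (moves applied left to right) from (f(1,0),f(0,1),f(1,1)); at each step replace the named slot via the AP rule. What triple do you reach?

start (5,-3,0) = (f(1,0),f(0,1),f(1,1))
replace slot 1: 2·((-3)+0) − 5 = -11 → (-11,-3,0)
replace slot 3: 2·((-11)+(-3)) − 0 = -28 → (-11,-3,-28)
replace slot 1: 2·((-3)+(-28)) − (-11) = -51 → (-51,-3,-28)
replace slot 2: 2·((-51)+(-28)) − (-3) = -155 → (-51,-155,-28)

-51,-155,-28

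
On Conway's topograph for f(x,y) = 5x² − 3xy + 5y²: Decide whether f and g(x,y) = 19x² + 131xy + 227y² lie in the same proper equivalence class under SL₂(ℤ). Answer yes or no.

D₁ = -91, D₂ = -91
f: flip: (5,-3,5)→(5,3,5)
f: reduced (well bottom): (5,3,5) with a≤c, −a<b≤a
g: translate: b→17 (≡131 mod 38), so (19,131,227)→(19,17,5)
g: flip: (19,17,5)→(5,-17,19)
g: translate: b→3 (≡-17 mod 10), so (5,-17,19)→(5,3,5)
g: reduced (well bottom): (5,3,5) with a≤c, −a<b≤a
reduced forms (5, 3, 5) vs (5, 3, 5) ⇒ equivalent

yes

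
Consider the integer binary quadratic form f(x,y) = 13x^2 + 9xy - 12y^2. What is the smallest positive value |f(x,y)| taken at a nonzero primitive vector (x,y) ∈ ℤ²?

river: ρ → (-12,15,10)
river: ρ → (10,25,-2)
river: ρ → (-2,23,22)
river: ρ → (22,21,-3)
river: ρ → (-3,21,22)
river: ρ → (22,23,-2)
river: ρ → (-2,25,10)
river: ρ → (10,15,-12)
river: ρ → (-12,9,13)
river: ρ → (13,17,-8)
river: ρ → (-8,15,15)
river: ρ → (15,15,-8)
river: ρ → (-8,17,13)
river: ρ → (13,9,-12)
closes: descent 0, river 14
min |a| on river = 2

2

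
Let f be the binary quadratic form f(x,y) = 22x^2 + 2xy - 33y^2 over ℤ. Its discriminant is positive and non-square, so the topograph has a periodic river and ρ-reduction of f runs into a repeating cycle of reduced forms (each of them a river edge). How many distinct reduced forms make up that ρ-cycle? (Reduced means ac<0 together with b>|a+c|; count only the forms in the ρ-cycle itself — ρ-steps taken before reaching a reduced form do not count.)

D = 2908, ⌊√D⌋ = 53
descent: ρ → (-33,-2,22)
descent: ρ → (22,46,-9)  [lands on river]
river: ρ → (-9,44,27)
river: ρ → (27,10,-26)
river: ρ → (-26,42,11)
river: ρ → (11,46,-18)
river: ρ → (-18,26,31)
river: ρ → (31,36,-13)
river: ρ → (-13,42,22)
ρ-cycle length = 8 (tail of 2 descent steps not counted)

8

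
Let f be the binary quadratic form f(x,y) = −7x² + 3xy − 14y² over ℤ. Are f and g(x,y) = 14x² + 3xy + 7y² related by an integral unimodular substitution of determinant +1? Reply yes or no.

D₁ = -383, D₂ = -383
f is negative-definite; reduce −f:
−f: reduced (well bottom): (7,-3,14) with a≤c, −a<b≤a
flip sign back: reduced form of f is (-7,3,-14)
g: flip: (14,3,7)→(7,-3,14)
g: reduced (well bottom): (7,-3,14) with a≤c, −a<b≤a
reduced forms (-7, 3, -14) vs (7, -3, 14) ⇒ inequivalent

no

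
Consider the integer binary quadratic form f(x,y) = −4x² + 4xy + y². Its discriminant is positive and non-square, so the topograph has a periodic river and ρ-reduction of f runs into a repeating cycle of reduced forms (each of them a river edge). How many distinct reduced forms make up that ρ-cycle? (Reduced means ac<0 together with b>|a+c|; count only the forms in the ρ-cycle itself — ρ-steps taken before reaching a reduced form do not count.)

D = 32, ⌊√D⌋ = 5
river: ρ → (1,4,-4)
river: ρ → (-4,4,1)
ρ-cycle length = 2 (tail of 0 descent steps not counted)

2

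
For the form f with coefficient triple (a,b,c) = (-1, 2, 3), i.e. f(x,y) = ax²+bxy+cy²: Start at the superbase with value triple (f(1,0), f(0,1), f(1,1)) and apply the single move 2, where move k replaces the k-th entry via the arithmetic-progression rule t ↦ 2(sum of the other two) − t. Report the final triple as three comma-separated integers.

start (-1,3,4) = (f(1,0),f(0,1),f(1,1))
replace slot 2: 2·((-1)+4) − 3 = 3 → (-1,3,4)

-1,3,4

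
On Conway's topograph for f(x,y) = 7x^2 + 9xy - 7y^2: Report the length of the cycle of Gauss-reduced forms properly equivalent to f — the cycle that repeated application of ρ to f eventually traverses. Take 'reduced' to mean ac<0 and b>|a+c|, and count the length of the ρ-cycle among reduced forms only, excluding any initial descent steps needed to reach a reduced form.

D = 277, ⌊√D⌋ = 16
river: ρ → (-7,5,9)
river: ρ → (9,13,-3)
river: ρ → (-3,11,13)
river: ρ → (13,15,-1)
river: ρ → (-1,15,13)
river: ρ → (13,11,-3)
river: ρ → (-3,13,9)
river: ρ → (9,5,-7)
river: ρ → (-7,9,7)
river: ρ → (7,5,-9)
river: ρ → (-9,13,3)
river: ρ → (3,11,-13)
river: ρ → (-13,15,1)
river: ρ → (1,15,-13)
river: ρ → (-13,11,3)
river: ρ → (3,13,-9)
river: ρ → (-9,5,7)
river: ρ → (7,9,-7)
ρ-cycle length = 18 (tail of 0 descent steps not counted)

18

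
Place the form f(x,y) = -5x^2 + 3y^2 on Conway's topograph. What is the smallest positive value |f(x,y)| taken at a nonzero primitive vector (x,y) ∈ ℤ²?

descent: ρ → (3,6,-2)  [lands on river]
river: ρ → (-2,6,3)
closes: descent 1, river 2
min |a| on river = 2

2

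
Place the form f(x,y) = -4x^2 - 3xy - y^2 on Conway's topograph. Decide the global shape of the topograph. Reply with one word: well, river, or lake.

D = b²−4ac = (-3)² − 4·(-4)·(-1) = -7
D < 0 ⇒ definite ⇒ every region one sign ⇒ single well

well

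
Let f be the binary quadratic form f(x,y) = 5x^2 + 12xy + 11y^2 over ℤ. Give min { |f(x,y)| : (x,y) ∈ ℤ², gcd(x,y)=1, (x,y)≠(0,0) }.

translate: b→2 (≡12 mod 10), so (5,12,11)→(5,2,4)
flip: (5,2,4)→(4,-2,5)
reduced (well bottom): (4,-2,5) with a≤c, −a<b≤a
well minimum = a = 4

4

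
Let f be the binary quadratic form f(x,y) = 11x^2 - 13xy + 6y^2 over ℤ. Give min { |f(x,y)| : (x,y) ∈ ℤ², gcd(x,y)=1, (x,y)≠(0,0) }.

translate: b→9 (≡-13 mod 22), so (11,-13,6)→(11,9,4)
flip: (11,9,4)→(4,-9,11)
translate: b→-1 (≡-9 mod 8), so (4,-9,11)→(4,-1,6)
reduced (well bottom): (4,-1,6) with a≤c, −a<b≤a
well minimum = a = 4

4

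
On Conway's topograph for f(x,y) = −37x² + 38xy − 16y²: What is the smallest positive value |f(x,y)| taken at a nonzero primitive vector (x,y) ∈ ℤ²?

translate: b→36 (≡-38 mod 74), so (37,-38,16)→(37,36,15)
flip: (37,36,15)→(15,-36,37)
translate: b→-6 (≡-36 mod 30), so (15,-36,37)→(15,-6,16)
reduced (well bottom): (15,-6,16) with a≤c, −a<b≤a
well minimum |f| = |-15| = 15 (negative-definite)

15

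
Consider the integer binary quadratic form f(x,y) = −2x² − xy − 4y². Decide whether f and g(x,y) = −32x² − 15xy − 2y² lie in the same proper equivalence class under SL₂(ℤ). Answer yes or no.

D₁ = -31, D₂ = -31
f is negative-definite; reduce −f:
−f: reduced (well bottom): (2,1,4) with a≤c, −a<b≤a
flip sign back: reduced form of f is (-2,-1,-4)
g is negative-definite; reduce −g:
−g: flip: (32,15,2)→(2,-15,32)
−g: translate: b→1 (≡-15 mod 4), so (2,-15,32)→(2,1,4)
−g: reduced (well bottom): (2,1,4) with a≤c, −a<b≤a
flip sign back: reduced form of g is (-2,-1,-4)
reduced forms (-2, -1, -4) vs (-2, -1, -4) ⇒ equivalent

yes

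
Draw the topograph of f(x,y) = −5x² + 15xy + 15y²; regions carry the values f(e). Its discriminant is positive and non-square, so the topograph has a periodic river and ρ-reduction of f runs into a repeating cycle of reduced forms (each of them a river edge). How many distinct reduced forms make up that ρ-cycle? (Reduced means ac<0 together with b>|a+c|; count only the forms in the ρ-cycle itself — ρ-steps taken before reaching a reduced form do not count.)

D = 525, ⌊√D⌋ = 22
river: ρ → (15,15,-5)
river: ρ → (-5,15,15)
ρ-cycle length = 2 (tail of 0 descent steps not counted)

2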